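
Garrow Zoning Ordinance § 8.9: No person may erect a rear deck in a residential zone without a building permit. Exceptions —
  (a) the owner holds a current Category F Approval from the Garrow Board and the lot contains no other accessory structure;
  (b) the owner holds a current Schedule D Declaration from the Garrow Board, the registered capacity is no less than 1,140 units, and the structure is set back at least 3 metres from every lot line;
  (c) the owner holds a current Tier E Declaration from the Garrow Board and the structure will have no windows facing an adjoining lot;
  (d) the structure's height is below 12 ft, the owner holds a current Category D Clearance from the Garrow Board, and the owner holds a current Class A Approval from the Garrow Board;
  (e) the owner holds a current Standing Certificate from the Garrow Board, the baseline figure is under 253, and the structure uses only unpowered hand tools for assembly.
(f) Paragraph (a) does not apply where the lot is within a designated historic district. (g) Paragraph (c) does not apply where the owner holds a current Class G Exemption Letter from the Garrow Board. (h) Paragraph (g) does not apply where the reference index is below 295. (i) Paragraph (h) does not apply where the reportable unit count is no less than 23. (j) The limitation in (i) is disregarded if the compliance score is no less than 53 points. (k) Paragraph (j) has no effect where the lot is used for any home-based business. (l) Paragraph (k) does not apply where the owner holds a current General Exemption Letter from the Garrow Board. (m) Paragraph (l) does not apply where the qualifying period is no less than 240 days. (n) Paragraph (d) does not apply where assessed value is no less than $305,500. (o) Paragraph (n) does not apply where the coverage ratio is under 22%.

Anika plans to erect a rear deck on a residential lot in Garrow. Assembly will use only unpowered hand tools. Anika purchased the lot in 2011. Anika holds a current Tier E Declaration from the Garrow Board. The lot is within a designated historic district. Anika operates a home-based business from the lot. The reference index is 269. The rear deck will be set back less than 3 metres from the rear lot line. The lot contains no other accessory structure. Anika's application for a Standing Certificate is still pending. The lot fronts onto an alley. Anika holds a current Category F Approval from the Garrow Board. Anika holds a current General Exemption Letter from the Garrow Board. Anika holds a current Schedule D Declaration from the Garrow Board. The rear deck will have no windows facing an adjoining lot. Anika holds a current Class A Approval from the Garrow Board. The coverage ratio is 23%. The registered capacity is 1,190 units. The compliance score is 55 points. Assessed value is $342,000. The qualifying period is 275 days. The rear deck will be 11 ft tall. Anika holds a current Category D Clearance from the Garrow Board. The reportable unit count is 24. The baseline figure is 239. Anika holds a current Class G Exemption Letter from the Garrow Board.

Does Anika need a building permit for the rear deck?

Yes — Anika must obtain a building permit.

Exception (a)'s conditions are all satisfied: a current Category F Approval is held; the lot has no other accessory structure. Turning to paragraph (f): (f) operates against (a): the lot is in a historic district. So (a) is unavailable.
Exception (b) does not apply: the rear setback is under 3 m.
Exception (c): a current Tier E Declaration is held; no windows face an adjoining lot — every condition holds. But: (g) operates against (c): a current Class G Exemption Letter is held. (h) applies (the reference index is 269, below the 295 limit), but is displaced by (i): (i) operates against (h): the reportable unit count is 24, meeting the 23 threshold. (j) would limit (i) — the compliance score is 55 points, meeting the 53 points threshold — but (k) sets (j) aside: (k) operates against (j): a home-based business operates on the lot. (l) applies (a current General Exemption Letter is held), but is itself disapplied by (m): (m) operates against (l): the qualifying period is 275 days, meeting the 240 days threshold. So (c) is unavailable.
All of (d)'s requirements are met (the structure's height is 11 ft, below the 12 ft limit; a current Category D Clearance is held; a current Class A Approval is held). But applying paragraphs (n)–(o): (n) operates against (d): assessed value is $342,000, meeting the $305,500 threshold. (o) is not triggered (the coverage ratio is 23%, not under 22%), so (n) stands. (d) is therefore removed.
Exception (e) does not apply: there is no Standing Certificate in force.
No exception applies. The general rule governs.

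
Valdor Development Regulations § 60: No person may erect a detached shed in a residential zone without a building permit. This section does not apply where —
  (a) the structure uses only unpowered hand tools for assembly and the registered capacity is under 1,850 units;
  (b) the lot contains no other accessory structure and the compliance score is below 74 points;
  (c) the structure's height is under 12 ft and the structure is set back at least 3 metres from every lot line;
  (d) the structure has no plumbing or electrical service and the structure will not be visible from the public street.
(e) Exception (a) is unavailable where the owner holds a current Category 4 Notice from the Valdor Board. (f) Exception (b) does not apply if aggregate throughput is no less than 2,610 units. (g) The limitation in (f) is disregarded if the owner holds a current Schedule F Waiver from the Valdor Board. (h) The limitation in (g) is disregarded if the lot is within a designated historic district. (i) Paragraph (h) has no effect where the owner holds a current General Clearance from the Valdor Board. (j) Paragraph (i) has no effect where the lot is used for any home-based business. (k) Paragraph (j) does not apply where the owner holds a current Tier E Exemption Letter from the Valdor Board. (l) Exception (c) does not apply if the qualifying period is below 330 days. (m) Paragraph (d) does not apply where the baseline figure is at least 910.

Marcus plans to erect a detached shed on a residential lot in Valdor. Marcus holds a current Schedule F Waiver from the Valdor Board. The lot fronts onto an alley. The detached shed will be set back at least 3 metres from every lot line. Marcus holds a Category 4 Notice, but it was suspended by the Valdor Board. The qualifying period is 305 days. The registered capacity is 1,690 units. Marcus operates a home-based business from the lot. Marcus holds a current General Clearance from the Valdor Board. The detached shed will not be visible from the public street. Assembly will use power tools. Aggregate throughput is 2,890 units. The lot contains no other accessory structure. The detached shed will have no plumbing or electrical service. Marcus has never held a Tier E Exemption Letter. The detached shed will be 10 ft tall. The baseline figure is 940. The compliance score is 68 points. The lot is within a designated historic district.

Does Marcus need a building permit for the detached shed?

Exception (a) requires that the structure uses only unpowered hand tools for assembly; but assembly uses power tools, so (a) is unavailable.
Exception (b)'s conditions are all satisfied: the lot has no other accessory structure; the compliance score is 68 points, below the 74 points limit. However, paragraphs (f)–(k) must be considered: (f) is engaged — aggregate throughput is 2,890 units, meeting the 2,610 units threshold. (g) is engaged (a current Schedule F Waiver is held), but is overridden by (h): (h) applies — the lot is in a historic district. (i) is triggered (a current General Clearance is held), but yields to (j): (j) operates against (i): a home-based business operates on the lot. (k) does not operate here (the Tier E Exemption Letter is not current), so (j) stands. Exception (b) does not apply.
Exception (c) is satisfied on its face — the structure's height is 10 ft, under the 12 ft limit; the setback is at least 3 m on every side. But: (l) is engaged — the qualifying period is 305 days, below the 330 days limit. So (c) is unavailable.
Exception (d) is satisfied on its face — there is no plumbing or electrical service; the structure will not be visible from the street. But: (m) applies — the baseline figure is 940, meeting the 910 threshold. (d) is therefore removed.
No exception applies. The general rule governs.

Yes — Marcus must obtain a building permit.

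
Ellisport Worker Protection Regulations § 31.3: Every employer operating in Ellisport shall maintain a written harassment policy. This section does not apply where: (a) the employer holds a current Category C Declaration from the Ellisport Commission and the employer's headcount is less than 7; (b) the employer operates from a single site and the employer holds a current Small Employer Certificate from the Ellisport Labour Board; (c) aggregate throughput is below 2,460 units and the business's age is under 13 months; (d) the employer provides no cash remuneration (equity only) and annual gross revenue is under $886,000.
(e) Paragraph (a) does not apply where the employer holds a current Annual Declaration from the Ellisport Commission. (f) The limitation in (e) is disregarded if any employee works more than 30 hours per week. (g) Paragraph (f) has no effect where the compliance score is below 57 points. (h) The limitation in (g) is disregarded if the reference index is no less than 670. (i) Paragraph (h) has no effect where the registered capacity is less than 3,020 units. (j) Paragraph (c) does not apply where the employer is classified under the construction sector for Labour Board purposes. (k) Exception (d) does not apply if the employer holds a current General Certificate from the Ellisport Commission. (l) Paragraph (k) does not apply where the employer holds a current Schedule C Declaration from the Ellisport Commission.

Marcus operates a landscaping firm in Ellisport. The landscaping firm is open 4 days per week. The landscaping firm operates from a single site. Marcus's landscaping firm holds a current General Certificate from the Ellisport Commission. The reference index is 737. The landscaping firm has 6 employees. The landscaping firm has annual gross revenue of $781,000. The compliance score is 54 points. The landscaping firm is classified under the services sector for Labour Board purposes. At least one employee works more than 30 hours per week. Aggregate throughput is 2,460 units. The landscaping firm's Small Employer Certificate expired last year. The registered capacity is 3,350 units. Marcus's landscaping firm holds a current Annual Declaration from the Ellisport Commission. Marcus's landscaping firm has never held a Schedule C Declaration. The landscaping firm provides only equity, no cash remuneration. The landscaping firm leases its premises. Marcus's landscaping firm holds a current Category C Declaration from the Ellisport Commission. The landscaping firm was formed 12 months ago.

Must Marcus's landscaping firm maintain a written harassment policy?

No — exception (a) applies; Marcus's landscaping firm is not required to maintain a written harassment policy.

Exception (a): a current Category C Declaration is held; the employer's headcount is 6, less than the 7 limit — every condition holds. Under paragraphs (e)–(i): (e) is engaged (a current Annual Declaration is held), but is set aside by (f): (f) applies — at least one employee exceeds 30 hours/week. (g) would limit (f) — the compliance score is 54 points, below the 57 points limit — but (h) sets (g) aside: (h) applies — the reference index is 737, meeting the 670 threshold. (i) is not triggered (the registered capacity is 3,350 units, not less than 3,020 units), so (h) stands. Exception (a) stands.
Exception (b) requires that the employer holds a current Small Employer Certificate from the Ellisport Labour Board; but the Small Employer Certificate has expired, so (b) is unavailable.
Exception (c) requires that aggregate throughput is below 2,460 units; but aggregate throughput is 2,460 units, not below 2,460 units, so (c) is unavailable.
Exception (d): remuneration is equity-only; annual gross revenue is $781,000, under the $886,000 limit — every condition holds. Turning to paragraphs (k)–(l): (k) is engaged — a current General Certificate is held. (l) is inapplicable (the Schedule C Declaration is not current), so (k) stands. (d) is therefore removed.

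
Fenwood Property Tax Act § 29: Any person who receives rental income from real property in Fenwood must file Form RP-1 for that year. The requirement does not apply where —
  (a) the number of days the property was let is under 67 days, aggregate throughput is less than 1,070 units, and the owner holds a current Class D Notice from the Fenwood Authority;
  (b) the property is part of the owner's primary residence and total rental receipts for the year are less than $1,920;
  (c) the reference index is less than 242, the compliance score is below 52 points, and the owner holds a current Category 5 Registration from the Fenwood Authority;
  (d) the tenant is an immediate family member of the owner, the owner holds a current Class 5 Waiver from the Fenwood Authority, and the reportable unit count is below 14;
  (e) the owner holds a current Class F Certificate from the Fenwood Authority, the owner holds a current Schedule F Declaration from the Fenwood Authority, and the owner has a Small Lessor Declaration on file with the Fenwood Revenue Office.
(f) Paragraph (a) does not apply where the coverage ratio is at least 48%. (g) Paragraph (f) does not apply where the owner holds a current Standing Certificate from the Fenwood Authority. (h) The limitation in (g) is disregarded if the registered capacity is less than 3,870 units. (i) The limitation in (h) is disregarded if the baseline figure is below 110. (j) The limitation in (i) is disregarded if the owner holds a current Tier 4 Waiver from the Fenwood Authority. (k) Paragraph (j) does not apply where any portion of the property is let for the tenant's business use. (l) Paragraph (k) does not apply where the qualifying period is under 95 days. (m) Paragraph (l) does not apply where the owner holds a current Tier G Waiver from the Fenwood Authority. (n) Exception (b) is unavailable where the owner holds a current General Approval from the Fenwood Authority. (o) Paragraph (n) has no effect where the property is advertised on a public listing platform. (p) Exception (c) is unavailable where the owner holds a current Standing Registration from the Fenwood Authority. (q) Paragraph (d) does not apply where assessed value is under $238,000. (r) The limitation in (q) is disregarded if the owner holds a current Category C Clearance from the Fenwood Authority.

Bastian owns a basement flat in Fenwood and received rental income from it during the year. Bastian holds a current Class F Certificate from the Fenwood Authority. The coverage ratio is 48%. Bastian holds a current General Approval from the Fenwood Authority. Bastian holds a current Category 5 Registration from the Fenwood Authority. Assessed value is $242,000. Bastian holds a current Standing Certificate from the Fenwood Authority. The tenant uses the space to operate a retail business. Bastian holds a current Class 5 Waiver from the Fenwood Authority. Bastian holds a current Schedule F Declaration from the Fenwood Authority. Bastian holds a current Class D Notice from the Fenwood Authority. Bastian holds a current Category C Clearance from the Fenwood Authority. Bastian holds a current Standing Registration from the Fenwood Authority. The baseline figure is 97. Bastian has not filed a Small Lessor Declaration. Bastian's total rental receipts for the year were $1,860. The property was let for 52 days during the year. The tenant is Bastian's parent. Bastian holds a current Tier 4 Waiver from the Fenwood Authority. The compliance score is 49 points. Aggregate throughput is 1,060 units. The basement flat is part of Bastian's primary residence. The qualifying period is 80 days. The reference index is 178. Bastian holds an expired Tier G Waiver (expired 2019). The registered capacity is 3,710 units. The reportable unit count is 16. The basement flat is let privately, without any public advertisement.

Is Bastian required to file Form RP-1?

All of (a)'s requirements are met (the number of days the property was let is 52 days, under the 67 days limit; aggregate throughput is 1,060 units, less than the 1,070 units limit; a current Class D Notice is held). However, paragraphs (f)–(m) must be considered: (f) operates against (a): the coverage ratio is 48%, meeting the 48% threshold. (g) applies (a current Standing Certificate is held), but yields to (h): (h) operates against (g): the registered capacity is 3,710 units, less than the 3,870 units limit. (i) would limit (h) — the baseline figure is 97, below the 110 limit — but (j) sets (i) aside: (j) operates — a current Tier 4 Waiver is held. (k) is triggered (the space is let for business use), but is displaced by (l): (l) is triggered — the qualifying period is 80 days, under the 95 days limit. (m) is inapplicable (no current Tier G Waiver is held), so (l) stands. Exception (a) does not apply.
Exception (b)'s conditions are all satisfied: the basement flat is part of the primary residence; total rental receipts for the year are $1,860, less than the $1,920 limit. Turning to paragraphs (n)–(o): (n) operates against (b): a current General Approval is held. (o), which would lift (n), is not engaged — the property is let privately without advertisement. Exception (b) does not apply.
All of (c)'s requirements are met (the reference index is 178, less than the 242 limit; the compliance score is 49 points, below the 52 points limit; a current Category 5 Registration is held). However, paragraph (p) must be considered: (p) is triggered — a current Standing Registration is held. Exception (c) does not apply.
Exception (d) requires that the reportable unit count is below 14; but the reportable unit count is 16, not below 14, so (d) is unavailable.
Exception (e) does not apply: no Small Lessor Declaration is on file.
No exception displaces § 29.

Yes — Bastian must file Form RP-1.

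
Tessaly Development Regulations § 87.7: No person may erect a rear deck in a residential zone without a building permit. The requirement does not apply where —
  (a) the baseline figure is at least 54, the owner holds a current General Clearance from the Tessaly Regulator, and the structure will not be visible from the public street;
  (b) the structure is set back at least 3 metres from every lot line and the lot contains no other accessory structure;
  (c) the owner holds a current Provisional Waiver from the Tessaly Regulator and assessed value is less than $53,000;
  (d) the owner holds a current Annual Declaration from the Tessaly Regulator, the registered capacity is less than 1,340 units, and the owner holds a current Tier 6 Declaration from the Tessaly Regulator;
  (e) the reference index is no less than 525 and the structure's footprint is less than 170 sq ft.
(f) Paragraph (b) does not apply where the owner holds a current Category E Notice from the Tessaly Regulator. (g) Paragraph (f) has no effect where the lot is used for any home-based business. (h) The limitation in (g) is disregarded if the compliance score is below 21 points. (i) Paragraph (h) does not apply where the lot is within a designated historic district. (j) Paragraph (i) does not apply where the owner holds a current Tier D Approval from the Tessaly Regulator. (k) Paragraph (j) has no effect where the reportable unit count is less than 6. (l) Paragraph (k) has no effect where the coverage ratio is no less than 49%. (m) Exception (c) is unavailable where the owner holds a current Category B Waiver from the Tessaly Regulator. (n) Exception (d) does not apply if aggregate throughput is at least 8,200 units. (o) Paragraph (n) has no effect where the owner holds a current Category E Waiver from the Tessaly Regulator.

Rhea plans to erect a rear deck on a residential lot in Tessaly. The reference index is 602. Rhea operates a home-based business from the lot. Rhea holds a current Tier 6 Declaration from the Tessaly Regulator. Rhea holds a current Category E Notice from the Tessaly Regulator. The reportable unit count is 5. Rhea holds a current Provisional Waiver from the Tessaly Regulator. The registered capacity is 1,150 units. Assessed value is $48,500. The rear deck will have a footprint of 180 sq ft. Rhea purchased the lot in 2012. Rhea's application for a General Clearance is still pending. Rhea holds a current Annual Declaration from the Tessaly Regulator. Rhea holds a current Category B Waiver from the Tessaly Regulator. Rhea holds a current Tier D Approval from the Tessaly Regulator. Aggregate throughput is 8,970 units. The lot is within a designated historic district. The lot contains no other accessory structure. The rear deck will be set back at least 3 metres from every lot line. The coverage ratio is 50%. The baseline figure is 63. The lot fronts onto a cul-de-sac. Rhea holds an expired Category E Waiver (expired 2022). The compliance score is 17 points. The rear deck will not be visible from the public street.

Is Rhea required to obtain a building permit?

Exception (a) requires that the owner holds a current General Clearance from the Tessaly Regulator; but the General Clearance is not current, so (a) is unavailable.
Exception (b) is satisfied on its face — the setback is at least 3 m on every side; the lot has no other accessory structure. Turning to paragraphs (f)–(l): (f) operates — a current Category E Notice is held. (g) would limit (f) — a home-based business operates on the lot — but (h) sets (g) aside: (h) applies — the compliance score is 17 points, below the 21 points limit. (i) would limit (h) — the lot is in a historic district — but (j) sets (i) aside: (j) is engaged — a current Tier D Approval is held. (k) is engaged (the reportable unit count is 5, less than the 6 limit), but is overridden by (l): (l) operates against (k): the coverage ratio is 50%, meeting the 49% threshold. Exception (b) does not apply.
All of (c)'s requirements are met (a current Provisional Waiver is held; assessed value is $48,500, less than the $53,000 limit). But applying paragraph (m): (m) operates against (c): a current Category B Waiver is held. (c) is therefore removed.
Exception (d)'s conditions are all satisfied: a current Annual Declaration is held; the registered capacity is 1,150 units, less than the 1,340 units limit; a current Tier 6 Declaration is held. But applying paragraphs (n)–(o): (n) is triggered — aggregate throughput is 8,970 units, meeting the 8,200 units threshold. (o) is not engaged (there is no Category E Waiver in force), so (n) stands. So (d) is unavailable.
Exception (e) fails — the structure's footprint is 180 sq ft, not less than 170 sq ft.
None of the exceptions is available; § 87.7 applies in full.

Yes — Rhea must obtain a building permit.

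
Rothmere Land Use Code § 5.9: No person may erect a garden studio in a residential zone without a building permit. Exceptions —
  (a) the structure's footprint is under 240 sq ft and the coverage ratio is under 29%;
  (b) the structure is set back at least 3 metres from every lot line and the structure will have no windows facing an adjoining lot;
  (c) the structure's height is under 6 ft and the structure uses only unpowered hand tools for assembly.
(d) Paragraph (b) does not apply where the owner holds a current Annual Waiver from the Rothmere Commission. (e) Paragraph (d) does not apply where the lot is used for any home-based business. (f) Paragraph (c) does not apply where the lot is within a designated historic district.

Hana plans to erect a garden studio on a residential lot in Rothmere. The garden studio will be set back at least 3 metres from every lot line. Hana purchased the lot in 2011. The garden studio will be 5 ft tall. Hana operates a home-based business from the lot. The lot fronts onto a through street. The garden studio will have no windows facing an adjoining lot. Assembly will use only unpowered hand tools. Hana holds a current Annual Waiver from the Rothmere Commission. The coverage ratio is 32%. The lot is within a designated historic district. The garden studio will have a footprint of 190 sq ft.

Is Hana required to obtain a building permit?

Exception (a) fails — the coverage ratio is 32%, not under 29%.
All of (b)'s requirements are met (the setback is at least 3 m on every side; no windows face an adjoining lot). Considering the limiting provisions: (d) operates (a current Annual Waiver is held), but is itself disapplied by (e): (e) operates against (d): a home-based business operates on the lot. Exception (b) stands.
All of (c)'s requirements are met (the structure's height is 5 ft, under the 6 ft limit; assembly uses only hand tools). Turning to paragraph (f): (f) operates against (c): the lot is in a historic district. (c) is therefore removed.

No — exception (b) applies; Hana does not need a building permit.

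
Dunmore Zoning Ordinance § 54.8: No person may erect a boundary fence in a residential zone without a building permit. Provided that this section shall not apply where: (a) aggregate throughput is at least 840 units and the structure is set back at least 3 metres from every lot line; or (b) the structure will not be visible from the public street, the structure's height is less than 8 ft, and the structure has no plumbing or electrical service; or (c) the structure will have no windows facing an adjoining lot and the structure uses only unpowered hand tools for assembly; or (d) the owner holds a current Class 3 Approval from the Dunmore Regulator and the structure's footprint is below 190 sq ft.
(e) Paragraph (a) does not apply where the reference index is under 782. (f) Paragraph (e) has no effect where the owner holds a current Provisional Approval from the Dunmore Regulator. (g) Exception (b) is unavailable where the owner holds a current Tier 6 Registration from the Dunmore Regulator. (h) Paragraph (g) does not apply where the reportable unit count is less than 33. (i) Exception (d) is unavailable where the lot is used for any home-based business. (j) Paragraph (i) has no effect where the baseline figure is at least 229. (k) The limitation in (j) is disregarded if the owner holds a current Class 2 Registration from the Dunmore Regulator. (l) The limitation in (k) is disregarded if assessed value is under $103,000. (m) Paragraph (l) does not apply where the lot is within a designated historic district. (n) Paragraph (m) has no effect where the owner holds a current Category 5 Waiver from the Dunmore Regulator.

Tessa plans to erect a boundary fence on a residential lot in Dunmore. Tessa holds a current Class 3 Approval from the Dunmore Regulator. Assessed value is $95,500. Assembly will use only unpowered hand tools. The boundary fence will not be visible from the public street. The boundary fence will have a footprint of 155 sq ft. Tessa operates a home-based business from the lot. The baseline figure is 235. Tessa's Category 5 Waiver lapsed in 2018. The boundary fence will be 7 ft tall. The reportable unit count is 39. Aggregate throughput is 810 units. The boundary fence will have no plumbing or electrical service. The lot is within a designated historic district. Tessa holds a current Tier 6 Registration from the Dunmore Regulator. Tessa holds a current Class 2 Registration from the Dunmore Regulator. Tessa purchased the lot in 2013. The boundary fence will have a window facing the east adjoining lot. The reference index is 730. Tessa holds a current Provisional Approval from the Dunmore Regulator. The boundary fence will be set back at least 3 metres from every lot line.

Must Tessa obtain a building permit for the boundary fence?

Yes — Tessa must obtain a building permit.

Exception (a) fails — aggregate throughput is 810 units, short of 840 units.
Exception (b)'s conditions are all satisfied: the structure will not be visible from the street; the structure's height is 7 ft, less than the 8 ft limit; there is no plumbing or electrical service. But applying paragraphs (g)–(h): (g) is triggered — a current Tier 6 Registration is held. (h), which would lift (g), is inapplicable — the reportable unit count is 39, not less than 33. So (b) is unavailable.
Exception (c) requires that the structure will have no windows facing an adjoining lot; but a window faces an adjoining lot, so (c) is unavailable.
All of (d)'s requirements are met (a current Class 3 Approval is held; the structure's footprint is 155 sq ft, below the 190 sq ft limit). However, paragraphs (i)–(n) must be considered: (i) applies — a home-based business operates on the lot. (j) would limit (i) — the baseline figure is 235, meeting the 229 threshold — but (k) sets (j) aside: (k) operates against (j): a current Class 2 Registration is held. (l) would limit (k) — assessed value is $95,500, under the $103,000 limit — but (m) sets (l) aside: (m) applies — the lot is in a historic district. (n), which would lift (m), does not operate here — there is no Category 5 Waiver in force. (d) is therefore removed.
Every exception is unavailable, so the rule governs.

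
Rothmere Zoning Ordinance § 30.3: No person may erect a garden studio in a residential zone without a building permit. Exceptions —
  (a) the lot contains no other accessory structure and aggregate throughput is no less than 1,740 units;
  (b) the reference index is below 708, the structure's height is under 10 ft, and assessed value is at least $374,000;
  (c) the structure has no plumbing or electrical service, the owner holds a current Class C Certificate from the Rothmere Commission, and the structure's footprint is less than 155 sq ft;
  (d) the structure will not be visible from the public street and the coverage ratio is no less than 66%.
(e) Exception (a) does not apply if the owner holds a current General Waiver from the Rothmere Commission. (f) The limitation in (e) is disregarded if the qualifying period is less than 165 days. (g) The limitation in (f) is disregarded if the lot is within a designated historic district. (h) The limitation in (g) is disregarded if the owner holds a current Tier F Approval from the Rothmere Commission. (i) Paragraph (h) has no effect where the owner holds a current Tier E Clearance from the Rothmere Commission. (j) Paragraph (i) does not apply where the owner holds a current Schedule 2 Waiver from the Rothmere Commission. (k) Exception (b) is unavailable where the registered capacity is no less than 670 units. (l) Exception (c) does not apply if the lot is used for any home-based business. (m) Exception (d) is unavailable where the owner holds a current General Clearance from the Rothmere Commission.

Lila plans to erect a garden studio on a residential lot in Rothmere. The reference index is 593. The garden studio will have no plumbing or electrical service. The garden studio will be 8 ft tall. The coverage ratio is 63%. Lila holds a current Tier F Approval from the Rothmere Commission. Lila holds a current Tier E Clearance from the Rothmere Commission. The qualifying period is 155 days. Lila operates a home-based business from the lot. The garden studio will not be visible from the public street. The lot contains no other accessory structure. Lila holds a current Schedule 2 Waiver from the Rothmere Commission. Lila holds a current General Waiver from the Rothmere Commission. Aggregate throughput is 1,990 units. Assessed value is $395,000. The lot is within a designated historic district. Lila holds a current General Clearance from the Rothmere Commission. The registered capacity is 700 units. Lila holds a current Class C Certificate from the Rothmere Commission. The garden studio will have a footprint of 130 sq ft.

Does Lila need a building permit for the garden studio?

All of (a)'s requirements are met (the lot has no other accessory structure; aggregate throughput is 1,990 units, meeting the 1,740 units threshold). Under paragraphs (e)–(j): (e) would limit (a) — a current General Waiver is held — but (f) sets (e) aside: (f) operates against (e): the qualifying period is 155 days, less than the 165 days limit. (g) is engaged (the lot is in a historic district), but is displaced by (h): (h) operates against (g): a current Tier F Approval is held. (i) is engaged (a current Tier E Clearance is held), but is set aside by (j): (j) operates against (i): a current Schedule 2 Waiver is held. So (a) applies.
Exception (b)'s conditions are all satisfied: the reference index is 593, below the 708 limit; the structure's height is 8 ft, under the 10 ft limit; assessed value is $395,000, meeting the $374,000 threshold. However, paragraph (k) must be considered: (k) is engaged — the registered capacity is 700 units, meeting the 670 units threshold. (b) is therefore removed.
Exception (c): there is no plumbing or electrical service; a current Class C Certificate is held; the structure's footprint is 130 sq ft, less than the 155 sq ft limit — every condition holds. However, paragraph (l) must be considered: (l) operates against (c): a home-based business operates on the lot. So (c) is unavailable.
Exception (d) fails — the coverage ratio is 63%, short of 66%.

No — exception (a) applies; Lila does not need a building permit.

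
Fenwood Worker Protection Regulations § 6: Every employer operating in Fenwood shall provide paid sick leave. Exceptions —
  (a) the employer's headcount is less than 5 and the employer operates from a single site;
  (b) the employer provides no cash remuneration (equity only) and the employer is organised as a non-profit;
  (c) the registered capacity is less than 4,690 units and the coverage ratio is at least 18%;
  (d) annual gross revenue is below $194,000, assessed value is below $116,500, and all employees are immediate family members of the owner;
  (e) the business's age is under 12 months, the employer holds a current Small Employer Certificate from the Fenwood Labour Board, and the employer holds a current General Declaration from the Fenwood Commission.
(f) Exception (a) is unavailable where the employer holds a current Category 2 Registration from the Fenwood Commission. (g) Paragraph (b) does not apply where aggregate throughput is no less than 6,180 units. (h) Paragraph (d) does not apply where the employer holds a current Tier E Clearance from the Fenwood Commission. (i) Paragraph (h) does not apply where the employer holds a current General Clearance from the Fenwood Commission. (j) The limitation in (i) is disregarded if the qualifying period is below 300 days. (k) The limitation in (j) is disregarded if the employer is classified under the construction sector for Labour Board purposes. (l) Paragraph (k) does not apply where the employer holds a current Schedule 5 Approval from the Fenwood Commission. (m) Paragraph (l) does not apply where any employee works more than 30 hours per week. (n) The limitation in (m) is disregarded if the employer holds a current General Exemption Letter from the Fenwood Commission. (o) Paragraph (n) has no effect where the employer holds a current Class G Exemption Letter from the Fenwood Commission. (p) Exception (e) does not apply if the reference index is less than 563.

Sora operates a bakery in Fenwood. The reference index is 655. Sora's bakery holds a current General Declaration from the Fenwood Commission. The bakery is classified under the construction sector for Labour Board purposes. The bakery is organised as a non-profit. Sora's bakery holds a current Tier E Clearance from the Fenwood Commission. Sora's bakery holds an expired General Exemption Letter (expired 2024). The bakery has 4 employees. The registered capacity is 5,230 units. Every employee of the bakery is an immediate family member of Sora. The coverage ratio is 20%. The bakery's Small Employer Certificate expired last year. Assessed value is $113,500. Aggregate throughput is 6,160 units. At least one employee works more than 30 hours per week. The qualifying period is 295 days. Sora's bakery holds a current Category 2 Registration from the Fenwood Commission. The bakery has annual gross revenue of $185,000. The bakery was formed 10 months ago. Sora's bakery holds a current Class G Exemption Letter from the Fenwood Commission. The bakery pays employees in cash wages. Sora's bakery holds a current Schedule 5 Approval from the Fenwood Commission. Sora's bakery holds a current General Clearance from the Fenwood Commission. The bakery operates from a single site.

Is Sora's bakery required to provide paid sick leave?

Exception (a): the employer's headcount is 4, less than the 5 limit; the employer operates from a single site — every condition holds. But: (f) operates against (a): a current Category 2 Registration is held. So (a) is unavailable.
Exception (b) does not apply: employees are paid cash wages.
Exception (c) requires that the registered capacity is less than 4,690 units; but the registered capacity is 5,230 units, not less than 4,690 units, so (c) is unavailable.
Exception (d): annual gross revenue is $185,000, below the $194,000 limit; assessed value is $113,500, below the $116,500 limit; every employee is an immediate family member — every condition holds. As to paragraphs (h)–(o): (h) would limit (d) — a current Tier E Clearance is held — but (i) sets (h) aside: (i) operates against (h): a current General Clearance is held. (j) is engaged (the qualifying period is 295 days, below the 300 days limit), but is displaced by (k): (k) operates against (j): the bakery is classified under the construction sector. (l) would limit (k) — a current Schedule 5 Approval is held — but (m) sets (l) aside: (m) is triggered — at least one employee exceeds 30 hours/week. (n), which would lift (m), does not operate here — no current General Exemption Letter is held. Exception (d) stands.
Exception (e) requires that the employer holds a current Small Employer Certificate from the Fenwood Labour Board; but the Small Employer Certificate has expired, so (e) is unavailable.

No — exception (d) applies; Sora's bakery is not required to provide paid sick leave.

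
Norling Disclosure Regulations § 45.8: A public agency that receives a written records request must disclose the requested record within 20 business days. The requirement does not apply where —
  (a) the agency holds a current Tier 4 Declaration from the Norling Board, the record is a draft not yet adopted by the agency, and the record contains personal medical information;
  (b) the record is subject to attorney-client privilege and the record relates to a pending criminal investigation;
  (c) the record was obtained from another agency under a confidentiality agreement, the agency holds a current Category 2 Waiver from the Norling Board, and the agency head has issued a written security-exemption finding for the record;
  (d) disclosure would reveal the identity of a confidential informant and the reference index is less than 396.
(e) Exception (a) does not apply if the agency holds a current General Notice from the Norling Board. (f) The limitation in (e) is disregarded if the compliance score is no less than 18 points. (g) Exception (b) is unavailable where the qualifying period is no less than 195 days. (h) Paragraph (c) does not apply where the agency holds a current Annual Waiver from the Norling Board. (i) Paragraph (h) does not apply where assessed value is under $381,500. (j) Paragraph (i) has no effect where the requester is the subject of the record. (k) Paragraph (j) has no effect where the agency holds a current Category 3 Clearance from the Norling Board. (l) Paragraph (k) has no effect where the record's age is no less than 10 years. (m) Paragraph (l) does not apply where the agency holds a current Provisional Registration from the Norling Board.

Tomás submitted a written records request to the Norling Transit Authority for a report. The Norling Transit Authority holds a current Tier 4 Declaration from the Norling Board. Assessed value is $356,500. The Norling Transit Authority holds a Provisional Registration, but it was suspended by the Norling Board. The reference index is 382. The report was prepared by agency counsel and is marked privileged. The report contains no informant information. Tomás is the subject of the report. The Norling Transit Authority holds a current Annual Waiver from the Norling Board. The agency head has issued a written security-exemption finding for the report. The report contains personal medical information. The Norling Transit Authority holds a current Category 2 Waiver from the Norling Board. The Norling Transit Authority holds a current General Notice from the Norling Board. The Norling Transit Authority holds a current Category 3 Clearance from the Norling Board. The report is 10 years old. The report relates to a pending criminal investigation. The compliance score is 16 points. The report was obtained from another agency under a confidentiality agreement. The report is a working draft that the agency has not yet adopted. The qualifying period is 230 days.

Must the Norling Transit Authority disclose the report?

Exception (a): a current Tier 4 Declaration is held; the report is an unadopted draft; the report contains personal medical information — every condition holds. But applying paragraphs (e)–(f): (e) operates against (a): a current General Notice is held. (f), which would lift (e), is not triggered — the compliance score is 16 points, short of 18 points. Exception (a) does not apply.
Exception (b): the report is privileged; the report relates to a pending investigation — every condition holds. But: (g) is engaged — the qualifying period is 230 days, meeting the 195 days threshold. Exception (b) does not apply.
Exception (c)'s conditions are all satisfied: the report was obtained under a confidentiality agreement; a current Category 2 Waiver is held; a written security-exemption finding has been issued. Turning to paragraphs (h)–(m): (h) is triggered — a current Annual Waiver is held. (i) would limit (h) — assessed value is $356,500, under the $381,500 limit — but (j) sets (i) aside: (j) applies — Tomás is the subject of the report. (k) is engaged (a current Category 3 Clearance is held), but yields to (l): (l) operates against (k): the record's age is 10 years, meeting the 10 years threshold. (m) is not triggered (the Provisional Registration is not current), so (l) stands. (c) is therefore removed.
Exception (d) requires that disclosure would reveal the identity of a confidential informant; but the report contains no informant information, so (d) is unavailable.
No exception is made out. the Norling Transit Authority falls within the general rule.

Yes — the Norling Transit Authority must disclose the report.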